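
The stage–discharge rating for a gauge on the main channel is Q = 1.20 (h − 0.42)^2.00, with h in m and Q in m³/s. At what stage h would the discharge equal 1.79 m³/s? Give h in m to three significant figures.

h − h₀ = (Q/C)^(1/b) = (1.79/1.20)^(1/2.00) = 1.221 m
h = 0.42 + 1.221 = 1.641 m

1.64 m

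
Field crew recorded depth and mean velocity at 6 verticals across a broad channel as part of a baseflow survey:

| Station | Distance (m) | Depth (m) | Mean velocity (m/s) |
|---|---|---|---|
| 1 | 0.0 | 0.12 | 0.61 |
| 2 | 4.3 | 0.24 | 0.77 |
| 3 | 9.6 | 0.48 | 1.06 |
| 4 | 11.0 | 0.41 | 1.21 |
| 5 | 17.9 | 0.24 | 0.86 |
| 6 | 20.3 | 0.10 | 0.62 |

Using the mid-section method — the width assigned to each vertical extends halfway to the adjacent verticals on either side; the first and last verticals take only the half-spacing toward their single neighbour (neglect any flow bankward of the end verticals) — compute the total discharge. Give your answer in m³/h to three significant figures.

w_1 = (4.3 − 0.0)/2 = 2.15 m; q_1 = 0.61 × 0.12 × 2.15 = 0.1574 m³/s
w_2 = (9.6 − 0.0)/2 = 4.8 m; q_2 = 0.77 × 0.24 × 4.8 = 0.8870 m³/s
w_3 = (11.0 − 4.3)/2 = 3.35 m; q_3 = 1.06 × 0.48 × 3.35 = 1.704 m³/s
w_4 = (17.9 − 9.6)/2 = 4.15 m; q_4 = 1.21 × 0.41 × 4.15 = 2.059 m³/s
w_5 = (20.3 − 11.0)/2 = 4.65 m; q_5 = 0.86 × 0.24 × 4.65 = 0.9598 m³/s
w_6 = (20.3 − 17.9)/2 = 1.2 m; q_6 = 0.62 × 0.10 × 1.2 = 0.07440 m³/s
Q = Σ qᵢ = 5.842 m³/s
= 5.842 × 3600 = 21030 m³/h

21000 m³/h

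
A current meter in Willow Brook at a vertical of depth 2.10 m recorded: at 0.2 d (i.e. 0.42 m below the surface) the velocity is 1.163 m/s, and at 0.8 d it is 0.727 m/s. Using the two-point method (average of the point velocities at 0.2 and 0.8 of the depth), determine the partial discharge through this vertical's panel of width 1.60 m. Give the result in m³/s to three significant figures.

v̄ = (1.163 + 0.727) / 2 = 0.9450 m/s
q = v̄ × d × w = 0.9450 × 2.10 × 1.60 = 3.175 m³/s

3.18 m³/s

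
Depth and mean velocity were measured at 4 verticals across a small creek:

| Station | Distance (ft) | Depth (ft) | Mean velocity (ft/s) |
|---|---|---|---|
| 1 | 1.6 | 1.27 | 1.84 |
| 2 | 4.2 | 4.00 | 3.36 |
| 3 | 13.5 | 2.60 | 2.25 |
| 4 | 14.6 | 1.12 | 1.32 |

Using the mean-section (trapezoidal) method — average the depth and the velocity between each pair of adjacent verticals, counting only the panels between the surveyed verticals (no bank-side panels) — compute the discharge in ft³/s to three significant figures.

Panel 1-2: Δb = 2.6 ft, d̄ = (1.27+4.00)/2 = 2.635, v̄ = (1.84+3.36)/2 = 2.6 → q = 2.6×2.635×2.6 = 17.81 ft³/s
Panel 2-3: Δb = 9.3 ft, d̄ = (4.00+2.60)/2 = 3.3, v̄ = (3.36+2.25)/2 = 2.805 → q = 9.3×3.3×2.805 = 86.09 ft³/s
Panel 3-4: Δb = 1.1 ft, d̄ = (2.60+1.12)/2 = 1.86, v̄ = (2.25+1.32)/2 = 1.785 → q = 1.1×1.86×1.785 = 3.652 ft³/s
Q = Σ q = 107.6 ft³/s

108 ft³/s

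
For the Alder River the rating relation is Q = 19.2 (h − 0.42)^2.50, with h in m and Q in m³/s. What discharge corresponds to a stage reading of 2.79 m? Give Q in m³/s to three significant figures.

166 m³/s

Q = 19.2 × (2.79 − 0.42)^2.50 = 19.2 × 2.37^2.50 = 166.0 m³/s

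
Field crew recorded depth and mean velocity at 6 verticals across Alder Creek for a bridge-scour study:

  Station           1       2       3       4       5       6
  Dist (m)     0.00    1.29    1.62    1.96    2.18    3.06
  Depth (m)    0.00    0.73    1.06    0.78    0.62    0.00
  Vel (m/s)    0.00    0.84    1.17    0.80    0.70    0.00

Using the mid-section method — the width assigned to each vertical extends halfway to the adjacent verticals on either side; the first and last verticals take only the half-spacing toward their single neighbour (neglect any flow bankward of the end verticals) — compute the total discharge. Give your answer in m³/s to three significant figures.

w_2 = (1.62 − 0.00)/2 = 0.81 m; q_2 = 0.84 × 0.73 × 0.81 = 0.4967 m³/s
w_3 = (1.96 − 1.29)/2 = 0.335 m; q_3 = 1.17 × 1.06 × 0.335 = 0.4155 m³/s
w_4 = (2.18 − 1.62)/2 = 0.28 m; q_4 = 0.80 × 0.78 × 0.28 = 0.1747 m³/s
w_5 = (3.06 − 1.96)/2 = 0.55 m; q_5 = 0.70 × 0.62 × 0.55 = 0.2387 m³/s
Stations 1, 6 contribute zero (depth or velocity is 0).
Q = Σ qᵢ = 1.326 m³/s

1.33 m³/s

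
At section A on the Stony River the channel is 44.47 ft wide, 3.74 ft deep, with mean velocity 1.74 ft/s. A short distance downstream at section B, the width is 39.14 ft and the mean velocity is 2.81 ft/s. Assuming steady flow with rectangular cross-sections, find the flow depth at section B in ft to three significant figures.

Q = A₁V₁ = (44.47×3.74) × 1.74 = 289.4 ft³/s
d₂ = Q/(b₂ V₂) = 289.4/(39.14×2.81) = 2.631 ft

2.63 ft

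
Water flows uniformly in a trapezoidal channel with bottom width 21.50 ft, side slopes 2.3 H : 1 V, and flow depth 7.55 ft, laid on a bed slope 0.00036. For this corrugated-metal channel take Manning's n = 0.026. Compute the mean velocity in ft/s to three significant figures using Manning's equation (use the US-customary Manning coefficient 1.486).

3.15 ft/s

A = (b + z·y)·y = (21.50 + 2.3×7.55)×7.55 = 293.4 ft²
P = b + 2y√(1+z²) = 21.50 + 2×7.55×√(1+2.3²) = 59.37 ft
R = A/P = 293.4/59.37 = 4.942 ft
Q = (1.486/n)·A·R^(2/3)·S^(1/2) = (1.486/0.026) × 293.4 × 4.942^(2/3) × 0.00036^(1/2) = 923.3 ft³/s
V = Q/A = 923.3/293.4 = 3.146 ft/s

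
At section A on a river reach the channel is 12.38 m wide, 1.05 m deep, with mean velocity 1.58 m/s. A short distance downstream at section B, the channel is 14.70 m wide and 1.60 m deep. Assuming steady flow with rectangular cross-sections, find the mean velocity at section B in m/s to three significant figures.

0.873 m/s

Q = A₁V₁ = (12.38×1.05) × 1.58 = 20.54 m³/s
A₂ = 14.70 × 1.60 = 23.52 m²
V₂ = Q/A₂ = 20.54/23.52 = 0.8732 m/s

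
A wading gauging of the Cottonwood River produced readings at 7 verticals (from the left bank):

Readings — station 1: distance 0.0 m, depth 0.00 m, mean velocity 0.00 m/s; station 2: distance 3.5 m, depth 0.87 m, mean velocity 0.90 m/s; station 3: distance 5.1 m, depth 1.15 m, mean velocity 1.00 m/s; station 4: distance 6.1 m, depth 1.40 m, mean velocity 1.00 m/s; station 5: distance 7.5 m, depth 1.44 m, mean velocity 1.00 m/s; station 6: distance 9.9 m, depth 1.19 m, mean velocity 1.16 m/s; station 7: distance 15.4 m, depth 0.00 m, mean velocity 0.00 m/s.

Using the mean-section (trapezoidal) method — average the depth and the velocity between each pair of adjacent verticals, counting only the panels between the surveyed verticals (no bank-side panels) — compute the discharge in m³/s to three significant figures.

10.8 m³/s

Panel 1-2: Δb = 3.5 m, d̄ = (0.00+0.87)/2 = 0.435, v̄ = (0.00+0.90)/2 = 0.45 → q = 3.5×0.435×0.45 = 0.6851 m³/s
Panel 2-3: Δb = 1.6 m, d̄ = (0.87+1.15)/2 = 1.01, v̄ = (0.90+1.00)/2 = 0.95 → q = 1.6×1.01×0.95 = 1.535 m³/s
Panel 3-4: Δb = 1 m, d̄ = (1.15+1.40)/2 = 1.275, v̄ = (1.00+1.00)/2 = 1 → q = 1×1.275×1 = 1.275 m³/s
Panel 4-5: Δb = 1.4 m, d̄ = (1.40+1.44)/2 = 1.42, v̄ = (1.00+1.00)/2 = 1 → q = 1.4×1.42×1 = 1.988 m³/s
Panel 5-6: Δb = 2.4 m, d̄ = (1.44+1.19)/2 = 1.315, v̄ = (1.00+1.16)/2 = 1.08 → q = 2.4×1.315×1.08 = 3.408 m³/s
Panel 6-7: Δb = 5.5 m, d̄ = (1.19+0.00)/2 = 0.595, v̄ = (1.16+0.00)/2 = 0.58 → q = 5.5×0.595×0.58 = 1.898 m³/s
Q = Σ q = 10.79 m³/s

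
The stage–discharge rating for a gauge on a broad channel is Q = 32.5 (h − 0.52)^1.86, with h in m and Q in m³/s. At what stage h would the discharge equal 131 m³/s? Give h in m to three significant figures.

h − h₀ = (Q/C)^(1/b) = (131/32.5)^(1/1.86) = 2.116 m
h = 0.52 + 2.116 = 2.636 m

2.64 m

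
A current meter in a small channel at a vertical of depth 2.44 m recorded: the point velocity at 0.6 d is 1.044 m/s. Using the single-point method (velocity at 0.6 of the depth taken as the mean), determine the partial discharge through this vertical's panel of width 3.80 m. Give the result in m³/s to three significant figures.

v̄ = v₀.₆ = 1.044 m/s
q = v̄ × d × w = 1.044 × 2.44 × 3.80 = 9.680 m³/s

9.68 m³/s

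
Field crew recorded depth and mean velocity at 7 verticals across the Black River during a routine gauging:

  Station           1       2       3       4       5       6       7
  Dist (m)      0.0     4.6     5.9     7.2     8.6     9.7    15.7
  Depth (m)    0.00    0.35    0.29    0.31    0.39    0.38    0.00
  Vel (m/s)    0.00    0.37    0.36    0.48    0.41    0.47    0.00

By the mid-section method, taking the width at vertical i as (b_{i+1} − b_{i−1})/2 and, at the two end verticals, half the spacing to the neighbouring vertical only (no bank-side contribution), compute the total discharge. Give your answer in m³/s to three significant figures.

w_2 = (5.9 − 0.0)/2 = 2.95 m; q_2 = 0.37 × 0.35 × 2.95 = 0.3820 m³/s
w_3 = (7.2 − 4.6)/2 = 1.3 m; q_3 = 0.36 × 0.29 × 1.3 = 0.1357 m³/s
w_4 = (8.6 − 5.9)/2 = 1.35 m; q_4 = 0.48 × 0.31 × 1.35 = 0.2009 m³/s
w_5 = (9.7 − 7.2)/2 = 1.25 m; q_5 = 0.41 × 0.39 × 1.25 = 0.1999 m³/s
w_6 = (15.7 − 8.6)/2 = 3.55 m; q_6 = 0.47 × 0.38 × 3.55 = 0.6340 m³/s
Stations 1, 7 contribute zero (depth or velocity is 0).
Q = Σ qᵢ = 1.553 m³/s

1.55 m³/s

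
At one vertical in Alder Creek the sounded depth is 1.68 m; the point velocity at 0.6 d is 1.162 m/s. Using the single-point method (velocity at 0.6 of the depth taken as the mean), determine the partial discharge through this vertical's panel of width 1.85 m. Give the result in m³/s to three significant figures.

v̄ = v₀.₆ = 1.162 m/s
q = v̄ × d × w = 1.162 × 1.68 × 1.85 = 3.611 m³/s

3.61 m³/s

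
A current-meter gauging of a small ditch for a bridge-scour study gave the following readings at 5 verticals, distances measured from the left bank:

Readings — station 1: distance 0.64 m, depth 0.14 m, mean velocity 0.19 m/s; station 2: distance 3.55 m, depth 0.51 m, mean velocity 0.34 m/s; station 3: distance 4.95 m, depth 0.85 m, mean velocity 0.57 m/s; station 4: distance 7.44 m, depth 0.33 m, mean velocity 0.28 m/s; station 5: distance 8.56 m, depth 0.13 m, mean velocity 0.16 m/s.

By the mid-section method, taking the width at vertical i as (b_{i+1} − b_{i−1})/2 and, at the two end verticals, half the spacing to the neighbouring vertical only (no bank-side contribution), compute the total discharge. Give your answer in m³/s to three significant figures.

1.53 m³/s

w_1 = (3.55 − 0.64)/2 = 1.455 m; q_1 = 0.19 × 0.14 × 1.455 = 0.03870 m³/s
w_2 = (4.95 − 0.64)/2 = 2.155 m; q_2 = 0.34 × 0.51 × 2.155 = 0.3737 m³/s
w_3 = (7.44 − 3.55)/2 = 1.945 m; q_3 = 0.57 × 0.85 × 1.945 = 0.9424 m³/s
w_4 = (8.56 − 4.95)/2 = 1.805 m; q_4 = 0.28 × 0.33 × 1.805 = 0.1668 m³/s
w_5 = (8.56 − 7.44)/2 = 0.56 m; q_5 = 0.16 × 0.13 × 0.56 = 0.01165 m³/s
Q = Σ qᵢ = 1.533 m³/s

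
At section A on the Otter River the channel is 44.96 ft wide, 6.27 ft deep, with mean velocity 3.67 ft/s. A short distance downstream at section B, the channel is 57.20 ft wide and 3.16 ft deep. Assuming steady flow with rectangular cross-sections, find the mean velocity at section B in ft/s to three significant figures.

5.72 ft/s

Q = A₁V₁ = (44.96×6.27) × 3.67 = 1035 ft³/s
A₂ = 57.20 × 3.16 = 180.8 ft²
V₂ = Q/A₂ = 1035/180.8 = 5.724 ft/s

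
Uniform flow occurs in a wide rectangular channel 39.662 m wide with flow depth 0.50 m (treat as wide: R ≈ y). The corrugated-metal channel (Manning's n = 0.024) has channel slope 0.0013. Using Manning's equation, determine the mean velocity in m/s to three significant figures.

0.946 m/s

A = b·y = 39.662 × 0.50 = 19.83 m²
Wide channel: R ≈ y = 0.50 m
Q = (1/n)·A·R^(2/3)·S^(1/2) = (1/0.024) × 19.83 × 0.5000^(2/3) × 0.0013^(1/2) = 18.77 m³/s
V = Q/A = 18.77/19.83 = 0.9464 m/s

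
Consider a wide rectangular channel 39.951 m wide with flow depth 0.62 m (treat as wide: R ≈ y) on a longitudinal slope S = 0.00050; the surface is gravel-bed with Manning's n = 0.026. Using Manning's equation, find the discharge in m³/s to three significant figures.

15.5 m³/s

A = b·y = 39.951 × 0.62 = 24.77 m²
Wide channel: R ≈ y = 0.62 m
Q = (1/n)·A·R^(2/3)·S^(1/2) = (1/0.026) × 24.77 × 0.6200^(2/3) × 0.00050^(1/2) = 15.49 m³/s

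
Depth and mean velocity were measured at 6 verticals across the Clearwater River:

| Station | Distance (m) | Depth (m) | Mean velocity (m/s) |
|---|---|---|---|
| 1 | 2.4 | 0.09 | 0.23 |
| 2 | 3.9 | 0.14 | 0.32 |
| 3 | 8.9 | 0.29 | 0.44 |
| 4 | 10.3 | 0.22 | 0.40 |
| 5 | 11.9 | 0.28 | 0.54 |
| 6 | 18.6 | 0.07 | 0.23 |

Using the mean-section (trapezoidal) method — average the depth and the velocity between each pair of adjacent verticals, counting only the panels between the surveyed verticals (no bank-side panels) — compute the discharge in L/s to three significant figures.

Panel 1-2: Δb = 1.5 m, d̄ = (0.09+0.14)/2 = 0.115, v̄ = (0.23+0.32)/2 = 0.275 → q = 1.5×0.115×0.275 = 0.04744 m³/s
Panel 2-3: Δb = 5 m, d̄ = (0.14+0.29)/2 = 0.215, v̄ = (0.32+0.44)/2 = 0.38 → q = 5×0.215×0.38 = 0.4085 m³/s
Panel 3-4: Δb = 1.4 m, d̄ = (0.29+0.22)/2 = 0.255, v̄ = (0.44+0.40)/2 = 0.42 → q = 1.4×0.255×0.42 = 0.1499 m³/s
Panel 4-5: Δb = 1.6 m, d̄ = (0.22+0.28)/2 = 0.25, v̄ = (0.40+0.54)/2 = 0.47 → q = 1.6×0.25×0.47 = 0.1880 m³/s
Panel 5-6: Δb = 6.7 m, d̄ = (0.28+0.07)/2 = 0.175, v̄ = (0.54+0.23)/2 = 0.385 → q = 6.7×0.175×0.385 = 0.4514 m³/s
Q = Σ q = 1.245 m³/s
= 1.245 × 1000 = 1245 L/s

1250 L/s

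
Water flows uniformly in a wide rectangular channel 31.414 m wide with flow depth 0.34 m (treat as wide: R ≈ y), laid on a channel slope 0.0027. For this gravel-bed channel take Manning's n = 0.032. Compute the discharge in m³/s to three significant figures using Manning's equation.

8.45 m³/s

A = b·y = 31.414 × 0.34 = 10.68 m²
Wide channel: R ≈ y = 0.34 m
Q = (1/n)·A·R^(2/3)·S^(1/2) = (1/0.032) × 10.68 × 0.3400^(2/3) × 0.0027^(1/2) = 8.449 m³/s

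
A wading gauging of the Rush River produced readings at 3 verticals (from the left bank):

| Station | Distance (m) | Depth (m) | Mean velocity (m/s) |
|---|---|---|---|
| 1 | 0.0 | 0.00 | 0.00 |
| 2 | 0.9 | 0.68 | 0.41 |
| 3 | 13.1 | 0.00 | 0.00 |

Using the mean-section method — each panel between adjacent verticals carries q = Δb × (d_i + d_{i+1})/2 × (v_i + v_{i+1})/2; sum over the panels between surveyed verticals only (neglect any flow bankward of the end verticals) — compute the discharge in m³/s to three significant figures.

0.913 m³/s

Panel 1-2: Δb = 0.9 m, d̄ = (0.00+0.68)/2 = 0.34, v̄ = (0.00+0.41)/2 = 0.205 → q = 0.9×0.34×0.205 = 0.06273 m³/s
Panel 2-3: Δb = 12.2 m, d̄ = (0.68+0.00)/2 = 0.34, v̄ = (0.41+0.00)/2 = 0.205 → q = 12.2×0.34×0.205 = 0.8503 m³/s
Q = Σ q = 0.9131 m³/s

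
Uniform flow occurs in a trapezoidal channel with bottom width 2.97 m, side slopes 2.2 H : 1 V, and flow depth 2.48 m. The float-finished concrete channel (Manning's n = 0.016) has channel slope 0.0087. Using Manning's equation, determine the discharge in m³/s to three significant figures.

152 m³/s

A = (b + z·y)·y = (2.97 + 2.2×2.48)×2.48 = 20.90 m²
P = b + 2y√(1+z²) = 2.97 + 2×2.48×√(1+2.2²) = 14.96 m
R = A/P = 20.90/14.96 = 1.397 m
Q = (1/n)·A·R^(2/3)·S^(1/2) = (1/0.016) × 20.90 × 1.397^(2/3) × 0.0087^(1/2) = 152.2 m³/s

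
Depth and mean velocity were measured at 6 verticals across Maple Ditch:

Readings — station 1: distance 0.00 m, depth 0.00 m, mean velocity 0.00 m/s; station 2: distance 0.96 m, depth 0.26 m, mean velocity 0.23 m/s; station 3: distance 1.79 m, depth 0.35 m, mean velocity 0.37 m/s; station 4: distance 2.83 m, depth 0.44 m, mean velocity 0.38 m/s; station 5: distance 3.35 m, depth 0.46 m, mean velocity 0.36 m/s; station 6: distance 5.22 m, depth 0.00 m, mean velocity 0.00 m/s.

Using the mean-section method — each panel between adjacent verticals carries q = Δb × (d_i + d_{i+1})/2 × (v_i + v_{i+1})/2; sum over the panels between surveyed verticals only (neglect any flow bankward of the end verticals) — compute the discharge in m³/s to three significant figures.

Panel 1-2: Δb = 0.96 m, d̄ = (0.00+0.26)/2 = 0.13, v̄ = (0.00+0.23)/2 = 0.115 → q = 0.96×0.13×0.115 = 0.01435 m³/s
Panel 2-3: Δb = 0.83 m, d̄ = (0.26+0.35)/2 = 0.305, v̄ = (0.23+0.37)/2 = 0.3 → q = 0.83×0.305×0.3 = 0.07595 m³/s
Panel 3-4: Δb = 1.04 m, d̄ = (0.35+0.44)/2 = 0.395, v̄ = (0.37+0.38)/2 = 0.375 → q = 1.04×0.395×0.375 = 0.1541 m³/s
Panel 4-5: Δb = 0.52 m, d̄ = (0.44+0.46)/2 = 0.45, v̄ = (0.38+0.36)/2 = 0.37 → q = 0.52×0.45×0.37 = 0.08658 m³/s
Panel 5-6: Δb = 1.87 m, d̄ = (0.46+0.00)/2 = 0.23, v̄ = (0.36+0.00)/2 = 0.18 → q = 1.87×0.23×0.18 = 0.07742 m³/s
Q = Σ q = 0.4083 m³/s

0.408 m³/s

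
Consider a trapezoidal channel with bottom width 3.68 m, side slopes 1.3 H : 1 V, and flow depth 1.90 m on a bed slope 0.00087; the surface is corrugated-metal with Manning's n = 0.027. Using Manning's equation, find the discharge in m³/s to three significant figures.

14.2 m³/s

A = (b + z·y)·y = (3.68 + 1.3×1.90)×1.90 = 11.69 m²
P = b + 2y√(1+z²) = 3.68 + 2×1.90×√(1+1.3²) = 9.912 m
R = A/P = 11.69/9.912 = 1.179 m
Q = (1/n)·A·R^(2/3)·S^(1/2) = (1/0.027) × 11.69 × 1.179^(2/3) × 0.00087^(1/2) = 14.24 m³/s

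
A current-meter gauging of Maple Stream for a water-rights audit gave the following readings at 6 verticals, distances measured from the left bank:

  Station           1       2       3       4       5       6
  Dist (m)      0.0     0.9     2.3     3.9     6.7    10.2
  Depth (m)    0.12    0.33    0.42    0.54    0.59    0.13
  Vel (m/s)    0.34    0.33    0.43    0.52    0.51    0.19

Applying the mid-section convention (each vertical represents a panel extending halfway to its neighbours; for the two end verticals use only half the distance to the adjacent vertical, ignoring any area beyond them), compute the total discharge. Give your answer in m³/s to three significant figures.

w_1 = (0.9 − 0.0)/2 = 0.45 m; q_1 = 0.34 × 0.12 × 0.45 = 0.01836 m³/s
w_2 = (2.3 − 0.0)/2 = 1.15 m; q_2 = 0.33 × 0.33 × 1.15 = 0.1252 m³/s
w_3 = (3.9 − 0.9)/2 = 1.5 m; q_3 = 0.43 × 0.42 × 1.5 = 0.2709 m³/s
w_4 = (6.7 − 2.3)/2 = 2.2 m; q_4 = 0.52 × 0.54 × 2.2 = 0.6178 m³/s
w_5 = (10.2 − 3.9)/2 = 3.15 m; q_5 = 0.51 × 0.59 × 3.15 = 0.9478 m³/s
w_6 = (10.2 − 6.7)/2 = 1.75 m; q_6 = 0.19 × 0.13 × 1.75 = 0.04323 m³/s
Q = Σ qᵢ = 2.023 m³/s

2.02 m³/s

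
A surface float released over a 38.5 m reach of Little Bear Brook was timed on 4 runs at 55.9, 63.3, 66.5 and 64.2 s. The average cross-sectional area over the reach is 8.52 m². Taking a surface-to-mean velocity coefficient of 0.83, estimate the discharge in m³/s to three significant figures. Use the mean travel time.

t̄ = (55.9 + 63.3 + 66.5 + 64.2) / 4 = 62.475 s
v_surface = L / t̄ = 38.5 / 62.475 = 0.6162 m/s
v_mean = 0.83 × 0.6162 = 0.5115 m/s
Q = A × v_mean = 8.52 × 0.5115 = 4.358 m³/s

4.36 m³/s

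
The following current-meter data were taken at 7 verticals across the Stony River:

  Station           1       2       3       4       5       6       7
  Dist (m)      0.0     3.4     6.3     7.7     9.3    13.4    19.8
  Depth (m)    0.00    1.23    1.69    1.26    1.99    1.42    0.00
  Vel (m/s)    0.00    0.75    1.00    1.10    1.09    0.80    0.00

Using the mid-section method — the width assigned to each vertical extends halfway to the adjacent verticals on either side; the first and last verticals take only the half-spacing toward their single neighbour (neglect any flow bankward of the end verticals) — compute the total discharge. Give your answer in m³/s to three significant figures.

20.8 m³/s

w_2 = (6.3 − 0.0)/2 = 3.15 m; q_2 = 0.75 × 1.23 × 3.15 = 2.906 m³/s
w_3 = (7.7 − 3.4)/2 = 2.15 m; q_3 = 1.00 × 1.69 × 2.15 = 3.634 m³/s
w_4 = (9.3 − 6.3)/2 = 1.5 m; q_4 = 1.10 × 1.26 × 1.5 = 2.079 m³/s
w_5 = (13.4 − 7.7)/2 = 2.85 m; q_5 = 1.09 × 1.99 × 2.85 = 6.182 m³/s
w_6 = (19.8 − 9.3)/2 = 5.25 m; q_6 = 0.80 × 1.42 × 5.25 = 5.964 m³/s
Stations 1, 7 contribute zero (depth or velocity is 0).
Q = Σ qᵢ = 20.76 m³/s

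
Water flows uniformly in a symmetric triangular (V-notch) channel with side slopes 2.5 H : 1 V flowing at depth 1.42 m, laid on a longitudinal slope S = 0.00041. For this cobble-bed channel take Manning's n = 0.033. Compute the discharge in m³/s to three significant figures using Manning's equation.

2.34 m³/s

A = z·y² = 2.5×1.42² = 5.041 m²
P = 2y√(1+z²) = 2×1.42×√(1+2.5²) = 7.647 m
R = A/P = 5.041/7.647 = 0.6592 m
Q = (1/n)·A·R^(2/3)·S^(1/2) = (1/0.033) × 5.041 × 0.6592^(2/3) × 0.00041^(1/2) = 2.343 m³/s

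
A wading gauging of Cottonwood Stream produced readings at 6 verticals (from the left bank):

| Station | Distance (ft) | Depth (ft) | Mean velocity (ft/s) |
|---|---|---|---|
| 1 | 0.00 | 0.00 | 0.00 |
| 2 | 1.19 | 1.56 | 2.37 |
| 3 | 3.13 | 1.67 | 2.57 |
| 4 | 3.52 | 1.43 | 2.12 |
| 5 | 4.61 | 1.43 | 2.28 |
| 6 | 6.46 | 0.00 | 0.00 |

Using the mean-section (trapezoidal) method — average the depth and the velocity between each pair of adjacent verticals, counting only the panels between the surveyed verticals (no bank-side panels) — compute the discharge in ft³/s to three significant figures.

Panel 1-2: Δb = 1.19 ft, d̄ = (0.00+1.56)/2 = 0.78, v̄ = (0.00+2.37)/2 = 1.185 → q = 1.19×0.78×1.185 = 1.100 ft³/s
Panel 2-3: Δb = 1.94 ft, d̄ = (1.56+1.67)/2 = 1.615, v̄ = (2.37+2.57)/2 = 2.47 → q = 1.94×1.615×2.47 = 7.739 ft³/s
Panel 3-4: Δb = 0.39 ft, d̄ = (1.67+1.43)/2 = 1.55, v̄ = (2.57+2.12)/2 = 2.345 → q = 0.39×1.55×2.345 = 1.418 ft³/s
Panel 4-5: Δb = 1.09 ft, d̄ = (1.43+1.43)/2 = 1.43, v̄ = (2.12+2.28)/2 = 2.2 → q = 1.09×1.43×2.2 = 3.429 ft³/s
Panel 5-6: Δb = 1.85 ft, d̄ = (1.43+0.00)/2 = 0.715, v̄ = (2.28+0.00)/2 = 1.14 → q = 1.85×0.715×1.14 = 1.508 ft³/s
Q = Σ q = 15.19 ft³/s

15.2 ft³/s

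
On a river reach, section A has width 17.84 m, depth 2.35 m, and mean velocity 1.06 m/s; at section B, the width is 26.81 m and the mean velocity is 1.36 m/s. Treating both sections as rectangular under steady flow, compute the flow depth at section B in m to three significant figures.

1.22 m

Q = A₁V₁ = (17.84×2.35) × 1.06 = 44.44 m³/s
d₂ = Q/(b₂ V₂) = 44.44/(26.81×1.36) = 1.219 m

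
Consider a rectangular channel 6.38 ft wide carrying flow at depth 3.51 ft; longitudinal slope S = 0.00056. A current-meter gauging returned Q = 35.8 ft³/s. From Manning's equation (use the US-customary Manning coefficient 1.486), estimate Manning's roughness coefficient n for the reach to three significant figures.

A = b·y = 6.38 × 3.51 = 22.39 ft²
P = b + 2y = 6.38 + 2×3.51 = 13.40 ft
R = A/P = 22.39/13.40 = 1.671 ft
n = (1.486/Q)·A·R^(2/3)·S^(1/2) = (1.486/35.8) × 22.39 × 1.408 × 0.02366 = 0.03098

0.0310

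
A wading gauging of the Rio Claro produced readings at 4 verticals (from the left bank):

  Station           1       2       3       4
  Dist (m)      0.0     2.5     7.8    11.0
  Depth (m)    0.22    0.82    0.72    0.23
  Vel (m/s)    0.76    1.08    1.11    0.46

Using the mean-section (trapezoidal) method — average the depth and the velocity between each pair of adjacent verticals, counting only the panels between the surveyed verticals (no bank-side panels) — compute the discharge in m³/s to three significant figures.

6.86 m³/s

Panel 1-2: Δb = 2.5 m, d̄ = (0.22+0.82)/2 = 0.52, v̄ = (0.76+1.08)/2 = 0.92 → q = 2.5×0.52×0.92 = 1.196 m³/s
Panel 2-3: Δb = 5.3 m, d̄ = (0.82+0.72)/2 = 0.77, v̄ = (1.08+1.11)/2 = 1.095 → q = 5.3×0.77×1.095 = 4.469 m³/s
Panel 3-4: Δb = 3.2 m, d̄ = (0.72+0.23)/2 = 0.475, v̄ = (1.11+0.46)/2 = 0.785 → q = 3.2×0.475×0.785 = 1.193 m³/s
Q = Σ q = 6.858 m³/s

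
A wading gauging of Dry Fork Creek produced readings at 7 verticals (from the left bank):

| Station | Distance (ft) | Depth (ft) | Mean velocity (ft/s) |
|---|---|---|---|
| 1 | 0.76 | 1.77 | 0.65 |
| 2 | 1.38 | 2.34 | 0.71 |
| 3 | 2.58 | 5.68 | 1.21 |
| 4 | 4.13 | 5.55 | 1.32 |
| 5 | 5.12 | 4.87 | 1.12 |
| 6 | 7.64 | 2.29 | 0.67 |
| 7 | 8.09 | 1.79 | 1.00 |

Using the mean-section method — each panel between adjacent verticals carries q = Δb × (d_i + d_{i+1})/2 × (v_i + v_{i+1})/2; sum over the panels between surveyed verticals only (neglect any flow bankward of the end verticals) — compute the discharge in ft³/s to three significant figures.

31.6 ft³/s

Panel 1-2: Δb = 0.62 ft, d̄ = (1.77+2.34)/2 = 2.055, v̄ = (0.65+0.71)/2 = 0.68 → q = 0.62×2.055×0.68 = 0.8664 ft³/s
Panel 2-3: Δb = 1.2 ft, d̄ = (2.34+5.68)/2 = 4.01, v̄ = (0.71+1.21)/2 = 0.96 → q = 1.2×4.01×0.96 = 4.620 ft³/s
Panel 3-4: Δb = 1.55 ft, d̄ = (5.68+5.55)/2 = 5.615, v̄ = (1.21+1.32)/2 = 1.265 → q = 1.55×5.615×1.265 = 11.01 ft³/s
Panel 4-5: Δb = 0.99 ft, d̄ = (5.55+4.87)/2 = 5.21, v̄ = (1.32+1.12)/2 = 1.22 → q = 0.99×5.21×1.22 = 6.293 ft³/s
Panel 5-6: Δb = 2.52 ft, d̄ = (4.87+2.29)/2 = 3.58, v̄ = (1.12+0.67)/2 = 0.895 → q = 2.52×3.58×0.895 = 8.074 ft³/s
Panel 6-7: Δb = 0.45 ft, d̄ = (2.29+1.79)/2 = 2.04, v̄ = (0.67+1.00)/2 = 0.835 → q = 0.45×2.04×0.835 = 0.7665 ft³/s
Q = Σ q = 31.63 ft³/s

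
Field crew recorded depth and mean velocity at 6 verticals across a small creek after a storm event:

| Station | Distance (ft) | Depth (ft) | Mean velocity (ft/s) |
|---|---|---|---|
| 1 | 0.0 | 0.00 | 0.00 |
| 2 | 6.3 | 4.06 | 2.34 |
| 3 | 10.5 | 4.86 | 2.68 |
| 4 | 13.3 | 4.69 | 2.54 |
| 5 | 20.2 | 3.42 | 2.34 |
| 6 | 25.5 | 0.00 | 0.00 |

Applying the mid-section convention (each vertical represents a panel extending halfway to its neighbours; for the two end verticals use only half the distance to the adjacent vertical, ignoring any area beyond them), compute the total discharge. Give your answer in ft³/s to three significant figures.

w_2 = (10.5 − 0.0)/2 = 5.25 ft; q_2 = 2.34 × 4.06 × 5.25 = 49.88 ft³/s
w_3 = (13.3 − 6.3)/2 = 3.5 ft; q_3 = 2.68 × 4.86 × 3.5 = 45.59 ft³/s
w_4 = (20.2 − 10.5)/2 = 4.85 ft; q_4 = 2.54 × 4.69 × 4.85 = 57.78 ft³/s
w_5 = (25.5 − 13.3)/2 = 6.1 ft; q_5 = 2.34 × 3.42 × 6.1 = 48.82 ft³/s
Stations 1, 6 contribute zero (depth or velocity is 0).
Q = Σ qᵢ = 202.1 ft³/s

202 ft³/s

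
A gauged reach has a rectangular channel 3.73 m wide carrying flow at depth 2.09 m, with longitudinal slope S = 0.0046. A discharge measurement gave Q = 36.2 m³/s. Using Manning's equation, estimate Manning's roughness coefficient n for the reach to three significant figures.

0.0145

A = b·y = 3.73 × 2.09 = 7.796 m²
P = b + 2y = 3.73 + 2×2.09 = 7.910 m
R = A/P = 7.796/7.910 = 0.9855 m
n = (1/Q)·A·R^(2/3)·S^(1/2) = (1/36.2) × 7.796 × 0.9903 × 0.06782 = 0.01446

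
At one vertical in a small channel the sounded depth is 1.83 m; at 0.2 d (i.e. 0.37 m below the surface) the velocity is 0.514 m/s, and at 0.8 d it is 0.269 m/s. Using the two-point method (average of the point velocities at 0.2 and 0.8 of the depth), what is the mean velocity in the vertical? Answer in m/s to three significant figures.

0.392 m/s

v̄ = (0.514 + 0.269) / 2 = 0.3915 m/s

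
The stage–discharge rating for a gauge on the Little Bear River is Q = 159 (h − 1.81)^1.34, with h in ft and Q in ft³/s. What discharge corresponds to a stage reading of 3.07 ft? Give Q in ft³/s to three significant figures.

Q = 159 × (3.07 − 1.81)^1.34 = 159 × 1.26^1.34 = 216.7 ft³/s

217 ft³/s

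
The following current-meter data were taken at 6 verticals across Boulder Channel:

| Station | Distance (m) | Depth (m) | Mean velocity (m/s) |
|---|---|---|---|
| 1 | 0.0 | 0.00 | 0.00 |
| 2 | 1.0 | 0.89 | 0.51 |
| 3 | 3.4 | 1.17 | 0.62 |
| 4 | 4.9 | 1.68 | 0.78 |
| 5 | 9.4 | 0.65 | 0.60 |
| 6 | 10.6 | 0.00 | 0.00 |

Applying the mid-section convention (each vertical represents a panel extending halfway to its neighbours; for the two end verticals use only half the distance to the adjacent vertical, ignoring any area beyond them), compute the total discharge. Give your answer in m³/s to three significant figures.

7.23 m³/s

w_2 = (3.4 − 0.0)/2 = 1.7 m; q_2 = 0.51 × 0.89 × 1.7 = 0.7716 m³/s
w_3 = (4.9 − 1.0)/2 = 1.95 m; q_3 = 0.62 × 1.17 × 1.95 = 1.415 m³/s
w_4 = (9.4 − 3.4)/2 = 3 m; q_4 = 0.78 × 1.68 × 3 = 3.931 m³/s
w_5 = (10.6 − 4.9)/2 = 2.85 m; q_5 = 0.60 × 0.65 × 2.85 = 1.112 m³/s
Stations 1, 6 contribute zero (depth or velocity is 0).
Q = Σ qᵢ = 7.229 m³/s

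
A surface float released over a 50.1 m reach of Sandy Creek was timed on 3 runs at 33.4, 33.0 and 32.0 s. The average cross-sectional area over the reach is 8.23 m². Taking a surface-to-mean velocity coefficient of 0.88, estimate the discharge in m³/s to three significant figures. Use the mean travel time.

t̄ = (33.4 + 33.0 + 32.0) / 3 = 32.8 s
v_surface = L / t̄ = 50.1 / 32.8 = 1.527 m/s
v_mean = 0.88 × 1.527 = 1.344 m/s
Q = A × v_mean = 8.23 × 1.344 = 11.06 m³/s

11.1 m³/s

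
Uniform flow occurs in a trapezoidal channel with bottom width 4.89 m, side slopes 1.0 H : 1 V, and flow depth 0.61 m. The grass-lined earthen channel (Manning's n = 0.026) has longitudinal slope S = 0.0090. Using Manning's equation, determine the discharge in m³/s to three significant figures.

A = (b + z·y)·y = (4.89 + 1.0×0.61)×0.61 = 3.355 m²
P = b + 2y√(1+z²) = 4.89 + 2×0.61×√(1+1.0²) = 6.615 m
R = A/P = 3.355/6.615 = 0.5072 m
Q = (1/n)·A·R^(2/3)·S^(1/2) = (1/0.026) × 3.355 × 0.5072^(2/3) × 0.0090^(1/2) = 7.785 m³/s

7.79 m³/s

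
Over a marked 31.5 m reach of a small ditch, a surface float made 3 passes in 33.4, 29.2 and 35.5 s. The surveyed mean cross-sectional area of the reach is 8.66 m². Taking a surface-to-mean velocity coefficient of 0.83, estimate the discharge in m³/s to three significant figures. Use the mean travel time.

t̄ = (33.4 + 29.2 + 35.5) / 3 = 32.7 s
v_surface = L / t̄ = 31.5 / 32.7 = 0.9633 m/s
v_mean = 0.83 × 0.9633 = 0.7995 m/s
Q = A × v_mean = 8.66 × 0.7995 = 6.924 m³/s

6.92 m³/s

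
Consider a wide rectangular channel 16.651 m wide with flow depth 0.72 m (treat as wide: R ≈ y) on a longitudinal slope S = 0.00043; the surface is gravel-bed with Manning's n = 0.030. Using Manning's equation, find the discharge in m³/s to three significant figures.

A = b·y = 16.651 × 0.72 = 11.99 m²
Wide channel: R ≈ y = 0.72 m
Q = (1/n)·A·R^(2/3)·S^(1/2) = (1/0.030) × 11.99 × 0.7200^(2/3) × 0.00043^(1/2) = 6.657 m³/s

6.66 m³/s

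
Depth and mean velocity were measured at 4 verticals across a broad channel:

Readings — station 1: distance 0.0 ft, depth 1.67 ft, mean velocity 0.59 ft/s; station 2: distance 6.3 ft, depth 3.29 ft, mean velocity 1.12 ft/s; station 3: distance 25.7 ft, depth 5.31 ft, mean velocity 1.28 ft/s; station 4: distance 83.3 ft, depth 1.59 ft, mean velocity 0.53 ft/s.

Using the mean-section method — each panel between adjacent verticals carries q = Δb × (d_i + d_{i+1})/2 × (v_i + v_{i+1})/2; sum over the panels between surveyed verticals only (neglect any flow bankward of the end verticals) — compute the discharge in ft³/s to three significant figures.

Panel 1-2: Δb = 6.3 ft, d̄ = (1.67+3.29)/2 = 2.48, v̄ = (0.59+1.12)/2 = 0.855 → q = 6.3×2.48×0.855 = 13.36 ft³/s
Panel 2-3: Δb = 19.4 ft, d̄ = (3.29+5.31)/2 = 4.3, v̄ = (1.12+1.28)/2 = 1.2 → q = 19.4×4.3×1.2 = 100.1 ft³/s
Panel 3-4: Δb = 57.6 ft, d̄ = (5.31+1.59)/2 = 3.45, v̄ = (1.28+0.53)/2 = 0.905 → q = 57.6×3.45×0.905 = 179.8 ft³/s
Q = Σ q = 293.3 ft³/s

293 ft³/s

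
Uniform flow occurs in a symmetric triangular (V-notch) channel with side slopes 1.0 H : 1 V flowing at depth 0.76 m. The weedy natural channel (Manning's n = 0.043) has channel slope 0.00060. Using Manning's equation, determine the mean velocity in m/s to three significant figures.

0.237 m/s

A = z·y² = 1.0×0.76² = 0.5776 m²
P = 2y√(1+z²) = 2×0.76×√(1+1.0²) = 2.150 m
R = A/P = 0.5776/2.150 = 0.2687 m
Q = (1/n)·A·R^(2/3)·S^(1/2) = (1/0.043) × 0.5776 × 0.2687^(2/3) × 0.00060^(1/2) = 0.1370 m³/s
V = Q/A = 0.1370/0.5776 = 0.2372 m/s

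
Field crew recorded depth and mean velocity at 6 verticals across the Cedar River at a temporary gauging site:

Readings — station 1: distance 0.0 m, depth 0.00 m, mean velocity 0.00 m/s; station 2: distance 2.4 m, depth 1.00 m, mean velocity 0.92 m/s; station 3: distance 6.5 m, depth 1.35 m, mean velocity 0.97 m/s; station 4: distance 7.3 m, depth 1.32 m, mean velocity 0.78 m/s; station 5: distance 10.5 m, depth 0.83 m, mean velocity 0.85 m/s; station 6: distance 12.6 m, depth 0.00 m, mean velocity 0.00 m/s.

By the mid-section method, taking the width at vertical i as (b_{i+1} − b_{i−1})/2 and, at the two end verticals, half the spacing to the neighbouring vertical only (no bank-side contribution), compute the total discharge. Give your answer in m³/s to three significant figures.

w_2 = (6.5 − 0.0)/2 = 3.25 m; q_2 = 0.92 × 1.00 × 3.25 = 2.990 m³/s
w_3 = (7.3 − 2.4)/2 = 2.45 m; q_3 = 0.97 × 1.35 × 2.45 = 3.208 m³/s
w_4 = (10.5 − 6.5)/2 = 2 m; q_4 = 0.78 × 1.32 × 2 = 2.059 m³/s
w_5 = (12.6 − 7.3)/2 = 2.65 m; q_5 = 0.85 × 0.83 × 2.65 = 1.870 m³/s
Stations 1, 6 contribute zero (depth or velocity is 0).
Q = Σ qᵢ = 10.13 m³/s

10.1 m³/s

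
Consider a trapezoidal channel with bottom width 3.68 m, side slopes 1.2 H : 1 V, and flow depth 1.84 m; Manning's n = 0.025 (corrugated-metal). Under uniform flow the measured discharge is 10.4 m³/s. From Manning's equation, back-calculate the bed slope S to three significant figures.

0.000479

A = (b + z·y)·y = (3.68 + 1.2×1.84)×1.84 = 10.83 m²
P = b + 2y√(1+z²) = 3.68 + 2×1.84×√(1+1.2²) = 9.428 m
R = A/P = 10.83/9.428 = 1.149 m
S = (Q·n / (1·A·R^(2/3)))² = (10.4×0.025 / (1×10.83×1.097))² = 0.0004785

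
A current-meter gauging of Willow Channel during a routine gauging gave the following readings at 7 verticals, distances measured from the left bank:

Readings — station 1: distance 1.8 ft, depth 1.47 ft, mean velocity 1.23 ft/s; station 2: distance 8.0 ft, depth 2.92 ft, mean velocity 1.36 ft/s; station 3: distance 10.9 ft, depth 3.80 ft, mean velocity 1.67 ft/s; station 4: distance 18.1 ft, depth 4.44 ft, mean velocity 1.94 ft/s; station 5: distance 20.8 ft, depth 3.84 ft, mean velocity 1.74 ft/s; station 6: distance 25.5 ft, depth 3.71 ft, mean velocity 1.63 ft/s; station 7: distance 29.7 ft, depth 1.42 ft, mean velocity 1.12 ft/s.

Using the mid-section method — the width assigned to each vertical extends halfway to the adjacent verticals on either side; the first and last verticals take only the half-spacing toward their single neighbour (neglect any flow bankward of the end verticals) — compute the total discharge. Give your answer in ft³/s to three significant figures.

w_1 = (8.0 − 1.8)/2 = 3.1 ft; q_1 = 1.23 × 1.47 × 3.1 = 5.605 ft³/s
w_2 = (10.9 − 1.8)/2 = 4.55 ft; q_2 = 1.36 × 2.92 × 4.55 = 18.07 ft³/s
w_3 = (18.1 − 8.0)/2 = 5.05 ft; q_3 = 1.67 × 3.80 × 5.05 = 32.05 ft³/s
w_4 = (20.8 − 10.9)/2 = 4.95 ft; q_4 = 1.94 × 4.44 × 4.95 = 42.64 ft³/s
w_5 = (25.5 − 18.1)/2 = 3.7 ft; q_5 = 1.74 × 3.84 × 3.7 = 24.72 ft³/s
w_6 = (29.7 − 20.8)/2 = 4.45 ft; q_6 = 1.63 × 3.71 × 4.45 = 26.91 ft³/s
w_7 = (29.7 − 25.5)/2 = 2.1 ft; q_7 = 1.12 × 1.42 × 2.1 = 3.340 ft³/s
Q = Σ qᵢ = 153.3 ft³/s

153 ft³/s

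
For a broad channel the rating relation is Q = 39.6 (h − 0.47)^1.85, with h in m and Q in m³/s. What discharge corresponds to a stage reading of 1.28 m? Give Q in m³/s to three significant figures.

26.8 m³/s

Q = 39.6 × (1.28 − 0.47)^1.85 = 39.6 × 0.81^1.85 = 26.82 m³/s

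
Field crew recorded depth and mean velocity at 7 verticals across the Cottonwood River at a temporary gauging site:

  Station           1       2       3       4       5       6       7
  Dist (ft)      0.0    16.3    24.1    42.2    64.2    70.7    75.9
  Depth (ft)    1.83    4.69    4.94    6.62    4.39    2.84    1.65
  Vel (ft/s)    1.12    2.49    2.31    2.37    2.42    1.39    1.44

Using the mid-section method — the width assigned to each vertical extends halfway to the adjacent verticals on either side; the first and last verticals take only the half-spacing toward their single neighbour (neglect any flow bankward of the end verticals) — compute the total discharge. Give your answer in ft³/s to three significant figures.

800 ft³/s

w_1 = (16.3 − 0.0)/2 = 8.15 ft; q_1 = 1.12 × 1.83 × 8.15 = 16.70 ft³/s
w_2 = (24.1 − 0.0)/2 = 12.05 ft; q_2 = 2.49 × 4.69 × 12.05 = 140.7 ft³/s
w_3 = (42.2 − 16.3)/2 = 12.95 ft; q_3 = 2.31 × 4.94 × 12.95 = 147.8 ft³/s
w_4 = (64.2 − 24.1)/2 = 20.05 ft; q_4 = 2.37 × 6.62 × 20.05 = 314.6 ft³/s
w_5 = (70.7 − 42.2)/2 = 14.25 ft; q_5 = 2.42 × 4.39 × 14.25 = 151.4 ft³/s
w_6 = (75.9 − 64.2)/2 = 5.85 ft; q_6 = 1.39 × 2.84 × 5.85 = 23.09 ft³/s
w_7 = (75.9 − 70.7)/2 = 2.6 ft; q_7 = 1.44 × 1.65 × 2.6 = 6.178 ft³/s
Q = Σ qᵢ = 800.4 ft³/s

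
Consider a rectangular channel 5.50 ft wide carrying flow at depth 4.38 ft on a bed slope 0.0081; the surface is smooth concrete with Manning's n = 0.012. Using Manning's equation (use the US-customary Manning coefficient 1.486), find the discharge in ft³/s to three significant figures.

381 ft³/s

A = b·y = 5.50 × 4.38 = 24.09 ft²
P = b + 2y = 5.50 + 2×4.38 = 14.26 ft
R = A/P = 24.09/14.26 = 1.689 ft
Q = (1.486/n)·A·R^(2/3)·S^(1/2) = (1.486/0.012) × 24.09 × 1.689^(2/3) × 0.0081^(1/2) = 380.8 ft³/s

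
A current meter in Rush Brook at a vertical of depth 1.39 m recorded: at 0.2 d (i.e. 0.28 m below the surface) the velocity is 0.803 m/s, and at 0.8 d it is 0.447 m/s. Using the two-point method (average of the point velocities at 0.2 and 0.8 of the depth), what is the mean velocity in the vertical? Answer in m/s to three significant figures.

v̄ = (0.803 + 0.447) / 2 = 0.6250 m/s

0.625 m/s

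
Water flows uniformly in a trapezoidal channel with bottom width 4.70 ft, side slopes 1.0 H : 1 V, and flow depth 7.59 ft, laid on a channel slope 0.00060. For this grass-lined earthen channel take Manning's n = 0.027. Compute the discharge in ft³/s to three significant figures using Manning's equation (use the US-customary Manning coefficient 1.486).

A = (b + z·y)·y = (4.70 + 1.0×7.59)×7.59 = 93.28 ft²
P = b + 2y√(1+z²) = 4.70 + 2×7.59×√(1+1.0²) = 26.17 ft
R = A/P = 93.28/26.17 = 3.565 ft
Q = (1.486/n)·A·R^(2/3)·S^(1/2) = (1.486/0.027) × 93.28 × 3.565^(2/3) × 0.00060^(1/2) = 293.5 ft³/s

293 ft³/s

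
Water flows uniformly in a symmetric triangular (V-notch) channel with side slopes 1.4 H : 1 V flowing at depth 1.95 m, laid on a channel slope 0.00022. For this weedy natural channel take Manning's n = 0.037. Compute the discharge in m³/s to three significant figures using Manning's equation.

1.83 m³/s

A = z·y² = 1.4×1.95² = 5.324 m²
P = 2y√(1+z²) = 2×1.95×√(1+1.4²) = 6.710 m
R = A/P = 5.324/6.710 = 0.7934 m
Q = (1/n)·A·R^(2/3)·S^(1/2) = (1/0.037) × 5.324 × 0.7934^(2/3) × 0.00022^(1/2) = 1.829 m³/s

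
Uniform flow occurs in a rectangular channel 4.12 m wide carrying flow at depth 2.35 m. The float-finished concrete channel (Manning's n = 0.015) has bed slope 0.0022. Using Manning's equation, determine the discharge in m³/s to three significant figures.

A = b·y = 4.12 × 2.35 = 9.682 m²
P = b + 2y = 4.12 + 2×2.35 = 8.820 m
R = A/P = 9.682/8.820 = 1.098 m
Q = (1/n)·A·R^(2/3)·S^(1/2) = (1/0.015) × 9.682 × 1.098^(2/3) × 0.0022^(1/2) = 32.22 m³/s

32.2 m³/s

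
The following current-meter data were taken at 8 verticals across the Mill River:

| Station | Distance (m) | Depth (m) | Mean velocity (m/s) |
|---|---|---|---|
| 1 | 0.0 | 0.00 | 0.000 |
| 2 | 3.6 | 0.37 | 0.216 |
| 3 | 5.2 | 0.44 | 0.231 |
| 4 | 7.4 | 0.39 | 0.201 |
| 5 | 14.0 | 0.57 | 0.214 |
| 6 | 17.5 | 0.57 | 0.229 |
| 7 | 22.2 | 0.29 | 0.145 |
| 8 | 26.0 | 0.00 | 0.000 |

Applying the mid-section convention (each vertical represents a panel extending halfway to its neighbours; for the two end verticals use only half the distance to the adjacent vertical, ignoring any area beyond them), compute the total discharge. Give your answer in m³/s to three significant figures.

w_2 = (5.2 − 0.0)/2 = 2.6 m; q_2 = 0.216 × 0.37 × 2.6 = 0.2078 m³/s
w_3 = (7.4 − 3.6)/2 = 1.9 m; q_3 = 0.231 × 0.44 × 1.9 = 0.1931 m³/s
w_4 = (14.0 − 5.2)/2 = 4.4 m; q_4 = 0.201 × 0.39 × 4.4 = 0.3449 m³/s
w_5 = (17.5 − 7.4)/2 = 5.05 m; q_5 = 0.214 × 0.57 × 5.05 = 0.6160 m³/s
w_6 = (22.2 − 14.0)/2 = 4.1 m; q_6 = 0.229 × 0.57 × 4.1 = 0.5352 m³/s
w_7 = (26.0 − 17.5)/2 = 4.25 m; q_7 = 0.145 × 0.29 × 4.25 = 0.1787 m³/s
Stations 1, 8 contribute zero (depth or velocity is 0).
Q = Σ qᵢ = 2.076 m³/s

2.08 m³/s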